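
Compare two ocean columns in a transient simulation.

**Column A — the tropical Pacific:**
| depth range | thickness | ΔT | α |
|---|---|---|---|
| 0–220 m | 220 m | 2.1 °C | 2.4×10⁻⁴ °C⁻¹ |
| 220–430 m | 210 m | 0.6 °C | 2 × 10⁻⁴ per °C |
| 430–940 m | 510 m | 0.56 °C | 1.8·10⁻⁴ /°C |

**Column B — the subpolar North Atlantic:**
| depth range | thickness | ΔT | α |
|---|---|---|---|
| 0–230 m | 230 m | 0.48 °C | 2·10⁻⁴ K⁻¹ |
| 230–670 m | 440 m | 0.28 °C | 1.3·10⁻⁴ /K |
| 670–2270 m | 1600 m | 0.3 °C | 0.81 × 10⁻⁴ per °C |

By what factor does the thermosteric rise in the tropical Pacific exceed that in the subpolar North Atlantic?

a factor of 2.44

A Layer 1: 2.1 × 2.4×10⁻⁴ × 220 = 0.11088 m
A Layer 2: 0.6 × 2×10⁻⁴ × 210 = 0.02520 m
A 430–940 m: 0.56 × 1.8×10⁻⁴ × 510 = 0.051408 m
A total: 0.187488 m
B Layer 1: 0.48 × 2×10⁻⁴ × 230 = 0.02208 m
B Layer 2: 1.3×10⁻⁴ × 440 × 0.28 = 0.016016 m
B 670–2270 m: 1600 × 0.81×10⁻⁴ × 0.3 = 0.03888 m
B total: 0.076976 m
Ratio: 0.187488 / 0.076976 ≈ 2.436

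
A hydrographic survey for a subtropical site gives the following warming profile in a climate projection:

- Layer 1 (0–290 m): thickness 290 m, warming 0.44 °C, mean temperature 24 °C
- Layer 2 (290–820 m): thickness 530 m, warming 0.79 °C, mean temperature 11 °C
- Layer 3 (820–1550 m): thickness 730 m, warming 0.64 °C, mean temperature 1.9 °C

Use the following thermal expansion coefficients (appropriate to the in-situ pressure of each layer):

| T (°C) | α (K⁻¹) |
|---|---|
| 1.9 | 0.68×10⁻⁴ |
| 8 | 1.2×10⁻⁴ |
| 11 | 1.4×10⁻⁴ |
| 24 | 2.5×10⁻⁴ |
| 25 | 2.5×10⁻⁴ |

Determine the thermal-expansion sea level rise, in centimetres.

Layer 1 at 24 °C → α = 2.5×10⁻⁴ K⁻¹
Layer 2 at 11 °C → α = 1.4×10⁻⁴ K⁻¹
Layer 3 at 1.9 °C → α = 0.68×10⁻⁴ K⁻¹
290 × 0.44 × 2.5×10⁻⁴ = 0.03190 m
Layer 2: 1.4×10⁻⁴ × 530 × 0.79 = 0.058618 m
820–1550 m: 0.64 × 0.68×10⁻⁴ × 730 = 0.0317696 m
Δh = 0.03190 + 0.058618 + 0.0317696 = 0.1222876 m ≈ 12.2 cm

12.2 cm of thermosteric rise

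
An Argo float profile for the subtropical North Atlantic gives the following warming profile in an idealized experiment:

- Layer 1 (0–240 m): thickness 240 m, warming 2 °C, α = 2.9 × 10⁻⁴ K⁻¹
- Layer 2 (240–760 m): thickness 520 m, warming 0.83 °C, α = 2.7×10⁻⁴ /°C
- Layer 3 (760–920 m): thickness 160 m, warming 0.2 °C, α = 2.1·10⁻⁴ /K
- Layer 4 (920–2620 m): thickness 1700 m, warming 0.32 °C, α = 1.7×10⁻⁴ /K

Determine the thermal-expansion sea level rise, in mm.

Δh = 355 mm

Layer 1: 240 × 2 × 2.9×10⁻⁴ = 0.13920 m
Layer 2: 520 × 0.83 × 2.7×10⁻⁴ = 0.116532 m
760–920 m: 160 × 2.1×10⁻⁴ × 0.2 = 0.00672 m
Layer 4: 0.32 × 1700 × 1.7×10⁻⁴ = 0.09248 m
Δh = 0.13920 + 0.116532 + 0.00672 + 0.09248 = 0.354932 m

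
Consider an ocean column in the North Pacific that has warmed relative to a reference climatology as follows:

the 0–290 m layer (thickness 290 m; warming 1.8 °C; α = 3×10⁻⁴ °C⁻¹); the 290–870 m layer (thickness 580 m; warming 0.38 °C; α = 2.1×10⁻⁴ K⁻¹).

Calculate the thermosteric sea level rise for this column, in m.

0.203 m

0–290 m: 3×10⁻⁴ × 290 × 1.8 = 0.15660 m
Layer 2: 580 × 2.1×10⁻⁴ × 0.38 = 0.046284 m
Δh = 0.15660 + 0.046284 = 0.202884 m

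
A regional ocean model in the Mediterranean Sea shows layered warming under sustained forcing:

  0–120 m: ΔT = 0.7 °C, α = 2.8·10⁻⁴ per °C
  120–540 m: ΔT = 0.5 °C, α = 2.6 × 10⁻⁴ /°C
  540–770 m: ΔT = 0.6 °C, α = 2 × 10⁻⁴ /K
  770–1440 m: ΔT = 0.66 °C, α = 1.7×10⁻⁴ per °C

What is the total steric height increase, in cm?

about 18 cm

Layer 1: 0.7 × 120 × 2.8×10⁻⁴ = 0.02352 m
120–540 m: 2.6×10⁻⁴ × 0.5 × 420 = 0.05460 m
Layer 3: 2×10⁻⁴ × 230 × 0.6 = 0.02760 m
770–1440 m: 1.7×10⁻⁴ × 670 × 0.66 = 0.075174 m
Δh = 0.02352 + 0.05460 + 0.02760 + 0.075174 = 0.180894 m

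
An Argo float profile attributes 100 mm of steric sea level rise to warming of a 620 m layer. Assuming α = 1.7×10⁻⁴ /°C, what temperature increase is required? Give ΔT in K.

ΔT ≈ 0.949 K

ΔT = Δh/(αH) = 0.1 / (1.7×10⁻⁴ × 620) ≈ 0.9488 K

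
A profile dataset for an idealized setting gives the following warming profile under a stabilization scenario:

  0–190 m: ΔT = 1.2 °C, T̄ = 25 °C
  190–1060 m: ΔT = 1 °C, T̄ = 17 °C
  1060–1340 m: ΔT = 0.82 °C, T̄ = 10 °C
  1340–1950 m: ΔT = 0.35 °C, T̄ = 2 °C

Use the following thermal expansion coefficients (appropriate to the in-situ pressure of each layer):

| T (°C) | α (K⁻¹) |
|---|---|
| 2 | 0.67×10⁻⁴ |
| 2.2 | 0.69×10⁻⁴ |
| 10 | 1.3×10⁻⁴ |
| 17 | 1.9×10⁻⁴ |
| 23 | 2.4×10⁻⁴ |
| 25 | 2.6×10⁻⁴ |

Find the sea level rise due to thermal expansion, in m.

Δh ≈ 0.269 m

Layer 1 at 25 °C → α = 2.6×10⁻⁴ K⁻¹
Layer 2 at 17 °C → α = 1.9×10⁻⁴ K⁻¹
Layer 3 at 10 °C → α = 1.3×10⁻⁴ K⁻¹
Layer 4 at 2 °C → α = 0.67×10⁻⁴ K⁻¹
1.2 × 190 × 2.6×10⁻⁴ = 0.05928 m
190–1060 m: 1 × 1.9×10⁻⁴ × 870 = 0.16530 m
1.3×10⁻⁴ × 280 × 0.82 = 0.029848 m
0.35 × 610 × 0.67×10⁻⁴ = 0.0143045 m
Δh = 0.05928 + 0.16530 + 0.029848 + 0.0143045 = 0.2687325 m ≈ 0.269 m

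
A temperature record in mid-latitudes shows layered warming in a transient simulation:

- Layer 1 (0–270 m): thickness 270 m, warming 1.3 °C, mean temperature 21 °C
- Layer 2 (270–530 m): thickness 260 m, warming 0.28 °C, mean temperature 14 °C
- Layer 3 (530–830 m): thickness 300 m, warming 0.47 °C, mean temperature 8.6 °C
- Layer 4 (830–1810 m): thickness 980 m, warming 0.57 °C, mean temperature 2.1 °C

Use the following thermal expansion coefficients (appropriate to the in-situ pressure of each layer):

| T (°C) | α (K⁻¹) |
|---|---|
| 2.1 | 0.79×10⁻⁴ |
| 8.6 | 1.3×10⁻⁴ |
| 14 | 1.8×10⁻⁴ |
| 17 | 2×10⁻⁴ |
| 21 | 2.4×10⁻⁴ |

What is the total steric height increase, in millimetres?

Layer 1 at 21 °C → α = 2.4×10⁻⁴ K⁻¹
Layer 2 at 14 °C → α = 1.8×10⁻⁴ K⁻¹
Layer 3 at 8.6 °C → α = 1.3×10⁻⁴ K⁻¹
Layer 4 at 2.1 °C → α = 0.79×10⁻⁴ K⁻¹
0–270 m: 1.3 × 2.4×10⁻⁴ × 270 = 0.08424 m
Layer 2: 1.8×10⁻⁴ × 260 × 0.28 = 0.013104 m
530–830 m: 1.3×10⁻⁴ × 0.47 × 300 = 0.01833 m
Layer 4: 0.79×10⁻⁴ × 0.57 × 980 = 0.0441294 m
Δh = 0.08424 + 0.013104 + 0.01833 + 0.0441294 = 0.1598034 m

about 160 mm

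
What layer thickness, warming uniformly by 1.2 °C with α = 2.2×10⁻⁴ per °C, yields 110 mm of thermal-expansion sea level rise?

H = Δh/(αΔT) = 0.11 / (2.2×10⁻⁴ × 1.2) ≈ 416.7 m

420 m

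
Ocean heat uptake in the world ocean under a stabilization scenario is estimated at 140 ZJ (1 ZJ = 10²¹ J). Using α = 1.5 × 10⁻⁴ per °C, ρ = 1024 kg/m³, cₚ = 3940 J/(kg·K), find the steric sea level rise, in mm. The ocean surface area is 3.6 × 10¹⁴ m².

Δh ≈ 14 mm

Per unit area: Q = 140×10²¹ / (3.6×10¹⁴) ≈ 3.889×10⁸ J/m²
Δh = αQ/(ρcₚ) = 1.5×10⁻⁴ × 3.889×10⁸ / (1024 × 3940) ≈ 0.014459 m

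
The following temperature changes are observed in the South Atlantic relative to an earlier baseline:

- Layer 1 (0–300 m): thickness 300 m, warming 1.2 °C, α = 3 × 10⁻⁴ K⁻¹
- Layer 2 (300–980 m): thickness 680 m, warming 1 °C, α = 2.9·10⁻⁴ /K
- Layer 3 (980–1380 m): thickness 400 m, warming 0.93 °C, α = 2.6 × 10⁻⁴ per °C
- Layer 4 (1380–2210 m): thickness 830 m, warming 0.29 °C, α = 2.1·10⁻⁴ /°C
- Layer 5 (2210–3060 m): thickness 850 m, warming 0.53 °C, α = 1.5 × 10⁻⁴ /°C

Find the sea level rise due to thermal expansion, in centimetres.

Layer 1: 300 × 3×10⁻⁴ × 1.2 = 0.10800 m
680 × 2.9×10⁻⁴ × 1 = 0.19720 m
Layer 3: 400 × 2.6×10⁻⁴ × 0.93 = 0.09672 m
1380–2210 m: 830 × 0.29 × 2.1×10⁻⁴ = 0.050547 m
1.5×10⁻⁴ × 850 × 0.53 = 0.067575 m
Δh = 0.10800 + 0.19720 + 0.09672 + 0.050547 + 0.067575 = 0.520042 m

52 cm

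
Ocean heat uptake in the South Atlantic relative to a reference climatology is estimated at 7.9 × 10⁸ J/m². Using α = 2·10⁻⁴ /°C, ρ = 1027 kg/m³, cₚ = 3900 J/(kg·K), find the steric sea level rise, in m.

0.0394 m of thermosteric rise

Δh = αQ/(ρcₚ) = 2×10⁻⁴ × 7.9×10⁸ / (1027 × 3900) ≈ 0.039448 m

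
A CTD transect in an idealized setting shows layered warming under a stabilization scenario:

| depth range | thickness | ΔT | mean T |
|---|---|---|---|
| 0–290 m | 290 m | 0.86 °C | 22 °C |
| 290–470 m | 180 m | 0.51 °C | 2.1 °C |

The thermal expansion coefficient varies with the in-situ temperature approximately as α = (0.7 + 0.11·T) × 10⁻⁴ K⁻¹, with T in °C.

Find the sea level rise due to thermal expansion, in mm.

Layer 1: α = (0.7 + 0.11×22)×10⁻⁴ = 3.12×10⁻⁴ K⁻¹
Layer 2: α = (0.7 + 0.11×2.1)×10⁻⁴ = 0.931×10⁻⁴ K⁻¹
290 × 3.12×10⁻⁴ × 0.86 = 0.0778128 m
0.51 × 180 × 0.931×10⁻⁴ = 0.00854658 m
Δh = 0.0778128 + 0.00854658 = 0.08635938 m ≈ 86.4 mm

Δh ≈ 86.4 mm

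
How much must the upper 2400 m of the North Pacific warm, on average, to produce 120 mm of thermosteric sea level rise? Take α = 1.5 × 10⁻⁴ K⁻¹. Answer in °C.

ΔT = Δh/(αH) = 0.12 / (1.5×10⁻⁴ × 2400) ≈ 0.3333 °C

0.333 °C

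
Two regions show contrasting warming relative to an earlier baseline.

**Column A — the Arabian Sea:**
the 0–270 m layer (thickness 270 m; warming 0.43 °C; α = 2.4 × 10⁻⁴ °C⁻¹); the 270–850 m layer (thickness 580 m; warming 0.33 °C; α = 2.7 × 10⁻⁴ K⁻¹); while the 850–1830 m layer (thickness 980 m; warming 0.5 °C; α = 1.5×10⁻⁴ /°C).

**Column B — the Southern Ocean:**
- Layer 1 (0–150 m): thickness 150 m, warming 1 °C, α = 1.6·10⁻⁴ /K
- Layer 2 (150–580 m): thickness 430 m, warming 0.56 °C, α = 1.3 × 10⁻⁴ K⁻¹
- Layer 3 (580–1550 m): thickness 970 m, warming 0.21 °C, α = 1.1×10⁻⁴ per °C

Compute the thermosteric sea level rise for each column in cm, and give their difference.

A 0–270 m: 270 × 2.4×10⁻⁴ × 0.43 = 0.027864 m
A 2.7×10⁻⁴ × 0.33 × 580 = 0.051678 m
A 850–1830 m: 980 × 1.5×10⁻⁴ × 0.5 = 0.07350 m
A total: 0.153042 m
B 150 × 1.6×10⁻⁴ × 1 = 0.02400 m
B 150–580 m: 1.3×10⁻⁴ × 430 × 0.56 = 0.031304 m
B 580–1550 m: 1.1×10⁻⁴ × 970 × 0.21 = 0.022407 m
B total: 0.077711 m
Difference: 0.153042 − 0.077711 = 0.075331 m

A: 15 cm; B: 7.8 cm; difference 7.5 cm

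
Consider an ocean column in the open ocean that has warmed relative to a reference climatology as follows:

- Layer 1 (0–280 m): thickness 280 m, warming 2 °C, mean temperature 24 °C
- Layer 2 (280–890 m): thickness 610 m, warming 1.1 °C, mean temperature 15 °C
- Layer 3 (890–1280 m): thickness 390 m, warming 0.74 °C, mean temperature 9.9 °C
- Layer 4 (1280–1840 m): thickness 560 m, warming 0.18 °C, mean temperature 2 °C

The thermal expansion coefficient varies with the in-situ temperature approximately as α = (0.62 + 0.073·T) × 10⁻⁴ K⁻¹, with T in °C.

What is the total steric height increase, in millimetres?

about 294 mm

Layer 1: α = (0.62 + 0.073×24)×10⁻⁴ = 2.372×10⁻⁴ K⁻¹
Layer 2: α = (0.62 + 0.073×15)×10⁻⁴ = 1.715×10⁻⁴ K⁻¹
Layer 3: α = (0.62 + 0.073×9.9)×10⁻⁴ = 1.3427×10⁻⁴ K⁻¹
Layer 4: α = (0.62 + 0.073×2)×10⁻⁴ = 0.766×10⁻⁴ K⁻¹
0–280 m: 280 × 2.372×10⁻⁴ × 2 = 0.132832 m
280–890 m: 1.1 × 610 × 1.715×10⁻⁴ = 0.1150765 m
890–1280 m: 390 × 0.74 × 1.3427×10⁻⁴ = 0.038750322 m
1280–1840 m: 0.18 × 560 × 0.766×10⁻⁴ = 0.00772128 m
Δh = 0.132832 + 0.1150765 + 0.038750322 + 0.00772128 = 0.294380102 m ≈ 294 mm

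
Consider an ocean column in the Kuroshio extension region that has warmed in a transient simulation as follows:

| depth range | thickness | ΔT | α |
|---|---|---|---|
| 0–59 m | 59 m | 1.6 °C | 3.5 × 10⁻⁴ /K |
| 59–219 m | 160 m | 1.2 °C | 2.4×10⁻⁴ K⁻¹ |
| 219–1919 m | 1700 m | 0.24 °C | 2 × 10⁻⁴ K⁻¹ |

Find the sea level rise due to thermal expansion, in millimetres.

Δh = 160 mm

3.5×10⁻⁴ × 59 × 1.6 = 0.03304 m
59–219 m: 2.4×10⁻⁴ × 160 × 1.2 = 0.04608 m
1700 × 2×10⁻⁴ × 0.24 = 0.08160 m
Δh = 0.03304 + 0.04608 + 0.08160 = 0.16072 m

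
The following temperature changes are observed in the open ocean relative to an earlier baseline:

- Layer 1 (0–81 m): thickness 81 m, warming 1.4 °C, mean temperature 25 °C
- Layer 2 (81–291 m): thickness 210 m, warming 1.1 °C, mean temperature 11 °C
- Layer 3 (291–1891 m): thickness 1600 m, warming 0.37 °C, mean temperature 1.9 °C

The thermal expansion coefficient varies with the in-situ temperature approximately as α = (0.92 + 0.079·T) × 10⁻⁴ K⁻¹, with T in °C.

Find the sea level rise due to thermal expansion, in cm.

Δh = 14 cm

Layer 1: α = (0.92 + 0.079×25)×10⁻⁴ = 2.895×10⁻⁴ K⁻¹
Layer 2: α = (0.92 + 0.079×11)×10⁻⁴ = 1.789×10⁻⁴ K⁻¹
Layer 3: α = (0.92 + 0.079×1.9)×10⁻⁴ = 1.0701×10⁻⁴ K⁻¹
81 × 1.4 × 2.895×10⁻⁴ = 0.0328293 m
Layer 2: 210 × 1.1 × 1.789×10⁻⁴ = 0.0413259 m
Layer 3: 1600 × 0.37 × 1.0701×10⁻⁴ = 0.06334992 m
Δh = 0.0328293 + 0.0413259 + 0.06334992 = 0.13750512 m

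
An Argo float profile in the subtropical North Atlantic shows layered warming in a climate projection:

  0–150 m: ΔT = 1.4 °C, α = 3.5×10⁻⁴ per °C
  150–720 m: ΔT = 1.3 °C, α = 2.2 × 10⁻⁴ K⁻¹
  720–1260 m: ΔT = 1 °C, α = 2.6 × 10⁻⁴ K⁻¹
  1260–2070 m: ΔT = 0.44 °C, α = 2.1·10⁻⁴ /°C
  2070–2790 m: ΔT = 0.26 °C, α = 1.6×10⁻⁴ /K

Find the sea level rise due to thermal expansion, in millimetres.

about 480 mm

Layer 1: 1.4 × 3.5×10⁻⁴ × 150 = 0.07350 m
570 × 2.2×10⁻⁴ × 1.3 = 0.16302 m
720–1260 m: 2.6×10⁻⁴ × 540 × 1 = 0.14040 m
Layer 4: 2.1×10⁻⁴ × 810 × 0.44 = 0.074844 m
2070–2790 m: 0.26 × 720 × 1.6×10⁻⁴ = 0.029952 m
Δh = 0.07350 + 0.16302 + 0.14040 + 0.074844 + 0.029952 = 0.481716 m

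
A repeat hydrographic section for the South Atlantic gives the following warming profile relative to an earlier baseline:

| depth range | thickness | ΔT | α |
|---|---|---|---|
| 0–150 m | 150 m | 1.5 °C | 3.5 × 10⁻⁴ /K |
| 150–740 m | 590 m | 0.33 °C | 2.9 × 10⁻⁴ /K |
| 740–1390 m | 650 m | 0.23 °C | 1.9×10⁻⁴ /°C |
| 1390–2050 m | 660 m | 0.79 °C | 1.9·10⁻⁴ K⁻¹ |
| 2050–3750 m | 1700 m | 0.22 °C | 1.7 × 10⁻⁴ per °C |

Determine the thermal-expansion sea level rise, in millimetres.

3.5×10⁻⁴ × 150 × 1.5 = 0.07875 m
2.9×10⁻⁴ × 0.33 × 590 = 0.056463 m
Layer 3: 1.9×10⁻⁴ × 0.23 × 650 = 0.028405 m
1390–2050 m: 0.79 × 1.9×10⁻⁴ × 660 = 0.099066 m
1.7×10⁻⁴ × 1700 × 0.22 = 0.06358 m
Δh = 0.07875 + 0.056463 + 0.028405 + 0.099066 + 0.06358 = 0.326264 m

Δh ≈ 326 mm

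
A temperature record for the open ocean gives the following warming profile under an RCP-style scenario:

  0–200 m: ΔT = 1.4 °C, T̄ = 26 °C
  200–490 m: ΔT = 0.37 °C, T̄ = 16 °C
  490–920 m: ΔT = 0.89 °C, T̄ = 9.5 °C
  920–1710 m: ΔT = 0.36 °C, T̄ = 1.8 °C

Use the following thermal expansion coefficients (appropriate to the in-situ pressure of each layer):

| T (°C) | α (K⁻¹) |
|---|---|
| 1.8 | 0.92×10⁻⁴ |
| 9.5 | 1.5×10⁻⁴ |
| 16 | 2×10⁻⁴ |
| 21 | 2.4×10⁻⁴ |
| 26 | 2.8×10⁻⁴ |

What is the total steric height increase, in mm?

Layer 1 at 26 °C → α = 2.8×10⁻⁴ K⁻¹
Layer 2 at 16 °C → α = 2×10⁻⁴ K⁻¹
Layer 3 at 9.5 °C → α = 1.5×10⁻⁴ K⁻¹
Layer 4 at 1.8 °C → α = 0.92×10⁻⁴ K⁻¹
Layer 1: 1.4 × 200 × 2.8×10⁻⁴ = 0.07840 m
0.37 × 2×10⁻⁴ × 290 = 0.02146 m
430 × 1.5×10⁻⁴ × 0.89 = 0.057405 m
Layer 4: 0.36 × 790 × 0.92×10⁻⁴ = 0.0261648 m
Δh = 0.07840 + 0.02146 + 0.057405 + 0.0261648 = 0.1834298 m

183 mm of thermosteric rise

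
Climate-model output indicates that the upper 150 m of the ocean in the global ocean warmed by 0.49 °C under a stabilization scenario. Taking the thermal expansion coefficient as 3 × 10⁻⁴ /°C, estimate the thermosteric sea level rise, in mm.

Δh = 22 mm

Δh = αΔT·H = 3×10⁻⁴ × 0.49 × 150 = 0.02205 m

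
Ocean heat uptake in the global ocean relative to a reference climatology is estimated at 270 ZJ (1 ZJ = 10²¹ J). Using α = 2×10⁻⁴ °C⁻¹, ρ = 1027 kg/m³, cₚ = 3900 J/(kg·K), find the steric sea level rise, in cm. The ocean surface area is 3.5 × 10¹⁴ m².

Δh ≈ 3.9 cm

Per unit area: Q = 270×10²¹ / (3.5×10¹⁴) ≈ 7.714×10⁸ J/m²
Δh = αQ/(ρcₚ) = 2×10⁻⁴ × 7.714×10⁸ / (1027 × 3900) ≈ 0.038519 m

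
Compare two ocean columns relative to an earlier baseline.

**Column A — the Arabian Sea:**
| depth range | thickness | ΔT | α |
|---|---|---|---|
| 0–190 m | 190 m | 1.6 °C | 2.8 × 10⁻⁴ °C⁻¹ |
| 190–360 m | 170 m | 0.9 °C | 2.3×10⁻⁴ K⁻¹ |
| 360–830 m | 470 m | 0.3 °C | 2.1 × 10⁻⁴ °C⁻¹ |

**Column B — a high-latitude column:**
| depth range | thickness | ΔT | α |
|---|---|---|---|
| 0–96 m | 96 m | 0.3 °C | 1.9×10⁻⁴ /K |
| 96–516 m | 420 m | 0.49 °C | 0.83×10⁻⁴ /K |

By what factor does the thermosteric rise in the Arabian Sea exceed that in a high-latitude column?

A Layer 1: 190 × 2.8×10⁻⁴ × 1.6 = 0.08512 m
A 190–360 m: 0.9 × 170 × 2.3×10⁻⁴ = 0.03519 m
A 2.1×10⁻⁴ × 470 × 0.3 = 0.02961 m
A total: 0.14992 m
B Layer 1: 96 × 0.3 × 1.9×10⁻⁴ = 0.005472 m
B Layer 2: 0.49 × 420 × 0.83×10⁻⁴ = 0.0170814 m
B total: 0.0225534 m
Ratio: 0.14992 / 0.0225534 ≈ 6.647

a factor of 6.6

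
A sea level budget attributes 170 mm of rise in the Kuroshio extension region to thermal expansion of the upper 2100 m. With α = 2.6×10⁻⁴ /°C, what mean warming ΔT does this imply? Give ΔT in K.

0.311 K

ΔT = Δh/(αH) = 0.17 / (2.6×10⁻⁴ × 2100) ≈ 0.3114 K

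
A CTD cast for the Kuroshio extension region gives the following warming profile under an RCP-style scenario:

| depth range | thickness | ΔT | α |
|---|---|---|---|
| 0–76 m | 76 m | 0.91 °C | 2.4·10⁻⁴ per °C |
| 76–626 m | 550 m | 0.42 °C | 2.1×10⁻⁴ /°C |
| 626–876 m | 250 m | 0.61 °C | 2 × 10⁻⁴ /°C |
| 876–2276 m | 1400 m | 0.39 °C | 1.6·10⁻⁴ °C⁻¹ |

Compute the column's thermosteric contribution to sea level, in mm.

0–76 m: 76 × 2.4×10⁻⁴ × 0.91 = 0.0165984 m
76–626 m: 550 × 2.1×10⁻⁴ × 0.42 = 0.04851 m
626–876 m: 0.61 × 2×10⁻⁴ × 250 = 0.03050 m
876–2276 m: 1400 × 0.39 × 1.6×10⁻⁴ = 0.08736 m
Δh = 0.0165984 + 0.04851 + 0.03050 + 0.08736 = 0.1829684 m

Δh = 180 mm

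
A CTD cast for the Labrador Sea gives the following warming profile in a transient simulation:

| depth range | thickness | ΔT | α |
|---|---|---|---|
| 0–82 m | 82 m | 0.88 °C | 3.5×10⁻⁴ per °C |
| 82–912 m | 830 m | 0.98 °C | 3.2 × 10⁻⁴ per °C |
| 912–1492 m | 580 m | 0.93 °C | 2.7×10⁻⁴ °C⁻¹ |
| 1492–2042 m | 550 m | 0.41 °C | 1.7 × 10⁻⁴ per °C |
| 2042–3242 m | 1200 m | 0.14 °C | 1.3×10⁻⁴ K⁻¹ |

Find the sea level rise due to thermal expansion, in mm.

Δh ≈ 491 mm

0–82 m: 3.5×10⁻⁴ × 0.88 × 82 = 0.025256 m
82–912 m: 3.2×10⁻⁴ × 0.98 × 830 = 0.260288 m
912–1492 m: 2.7×10⁻⁴ × 0.93 × 580 = 0.145638 m
1492–2042 m: 1.7×10⁻⁴ × 0.41 × 550 = 0.038335 m
1.3×10⁻⁴ × 1200 × 0.14 = 0.02184 m
Δh = 0.025256 + 0.260288 + 0.145638 + 0.038335 + 0.02184 = 0.491357 m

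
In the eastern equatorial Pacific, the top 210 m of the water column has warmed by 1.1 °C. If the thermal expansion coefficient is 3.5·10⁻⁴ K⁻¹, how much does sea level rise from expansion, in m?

Δh = 0.0809 m

Δh = αΔT·H = 3.5×10⁻⁴ × 1.1 × 210 = 0.08085 m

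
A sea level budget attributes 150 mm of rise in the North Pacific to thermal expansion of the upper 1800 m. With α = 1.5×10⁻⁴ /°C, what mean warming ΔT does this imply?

0.556 K

ΔT = Δh/(αH) = 0.15 / (1.5×10⁻⁴ × 1800) ≈ 0.5556 K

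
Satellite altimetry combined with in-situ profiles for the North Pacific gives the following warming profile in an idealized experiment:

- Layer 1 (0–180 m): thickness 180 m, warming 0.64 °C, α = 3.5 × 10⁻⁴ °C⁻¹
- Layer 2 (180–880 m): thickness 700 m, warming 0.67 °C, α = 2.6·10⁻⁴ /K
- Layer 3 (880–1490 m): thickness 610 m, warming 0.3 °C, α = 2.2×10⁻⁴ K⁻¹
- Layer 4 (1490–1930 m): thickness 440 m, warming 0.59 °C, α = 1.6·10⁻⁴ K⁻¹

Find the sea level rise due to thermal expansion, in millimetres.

0.64 × 180 × 3.5×10⁻⁴ = 0.04032 m
Layer 2: 0.67 × 700 × 2.6×10⁻⁴ = 0.12194 m
880–1490 m: 610 × 2.2×10⁻⁴ × 0.3 = 0.04026 m
1490–1930 m: 1.6×10⁻⁴ × 440 × 0.59 = 0.041536 m
Δh = 0.04032 + 0.12194 + 0.04026 + 0.041536 = 0.244056 m

Δh = 240 mm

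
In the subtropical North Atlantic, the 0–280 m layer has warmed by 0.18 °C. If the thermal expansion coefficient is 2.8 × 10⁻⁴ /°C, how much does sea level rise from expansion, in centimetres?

Δh ≈ 1.41 cm

Δh = αΔT·H = 2.8×10⁻⁴ × 0.18 × 280 = 0.014112 m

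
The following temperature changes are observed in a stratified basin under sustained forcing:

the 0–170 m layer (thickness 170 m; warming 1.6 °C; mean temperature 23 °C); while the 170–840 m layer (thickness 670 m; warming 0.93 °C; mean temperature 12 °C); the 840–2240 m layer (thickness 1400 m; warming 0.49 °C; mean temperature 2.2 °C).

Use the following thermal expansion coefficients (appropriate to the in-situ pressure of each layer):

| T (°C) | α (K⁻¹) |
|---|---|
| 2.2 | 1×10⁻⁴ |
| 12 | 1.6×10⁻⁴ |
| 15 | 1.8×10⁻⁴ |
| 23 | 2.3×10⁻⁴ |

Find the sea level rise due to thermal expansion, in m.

about 0.231 m

Layer 1 at 23 °C → α = 2.3×10⁻⁴ K⁻¹
Layer 2 at 12 °C → α = 1.6×10⁻⁴ K⁻¹
Layer 3 at 2.2 °C → α = 1×10⁻⁴ K⁻¹
Layer 1: 2.3×10⁻⁴ × 170 × 1.6 = 0.06256 m
Layer 2: 1.6×10⁻⁴ × 0.93 × 670 = 0.099696 m
1400 × 0.49 × 1×10⁻⁴ = 0.06860 m
Δh = 0.06256 + 0.099696 + 0.06860 = 0.230856 m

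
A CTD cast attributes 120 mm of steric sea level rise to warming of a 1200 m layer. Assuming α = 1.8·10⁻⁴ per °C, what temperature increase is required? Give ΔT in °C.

ΔT ≈ 0.56 °C

ΔT = Δh/(αH) = 0.12 / (1.8×10⁻⁴ × 1200) ≈ 0.5556 °C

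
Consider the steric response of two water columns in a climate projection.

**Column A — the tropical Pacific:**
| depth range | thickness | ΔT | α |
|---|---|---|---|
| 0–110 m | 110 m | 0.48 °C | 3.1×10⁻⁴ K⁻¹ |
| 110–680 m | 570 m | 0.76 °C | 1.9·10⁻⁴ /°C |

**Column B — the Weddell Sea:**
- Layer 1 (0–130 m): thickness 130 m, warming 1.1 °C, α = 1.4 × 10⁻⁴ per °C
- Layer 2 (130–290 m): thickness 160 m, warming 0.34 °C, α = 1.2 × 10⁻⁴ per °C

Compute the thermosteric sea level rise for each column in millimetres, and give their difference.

A 0–110 m: 3.1×10⁻⁴ × 0.48 × 110 = 0.016368 m
A 110–680 m: 1.9×10⁻⁴ × 570 × 0.76 = 0.082308 m
A total: 0.098676 m
B 0–130 m: 1.1 × 130 × 1.4×10⁻⁴ = 0.02002 m
B 130–290 m: 1.2×10⁻⁴ × 160 × 0.34 = 0.006528 m
B total: 0.026548 m
Difference: 0.098676 − 0.026548 = 0.072128 m

A: 98.7 mm; B: 26.5 mm; difference 72.1 mm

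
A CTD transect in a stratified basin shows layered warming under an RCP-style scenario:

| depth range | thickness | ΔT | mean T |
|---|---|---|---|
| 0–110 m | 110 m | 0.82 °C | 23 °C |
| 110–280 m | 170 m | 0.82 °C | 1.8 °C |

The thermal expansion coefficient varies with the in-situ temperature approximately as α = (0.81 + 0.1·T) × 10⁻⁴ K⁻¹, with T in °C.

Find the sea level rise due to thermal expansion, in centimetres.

about 4.2 cm

Layer 1: α = (0.81 + 0.1×23)×10⁻⁴ = 3.11×10⁻⁴ K⁻¹
Layer 2: α = (0.81 + 0.1×1.8)×10⁻⁴ = 0.99×10⁻⁴ K⁻¹
Layer 1: 0.82 × 3.11×10⁻⁴ × 110 = 0.0280522 m
0.82 × 170 × 0.99×10⁻⁴ = 0.0138006 m
Δh = 0.0280522 + 0.0138006 = 0.0418528 m ≈ 4.2 cm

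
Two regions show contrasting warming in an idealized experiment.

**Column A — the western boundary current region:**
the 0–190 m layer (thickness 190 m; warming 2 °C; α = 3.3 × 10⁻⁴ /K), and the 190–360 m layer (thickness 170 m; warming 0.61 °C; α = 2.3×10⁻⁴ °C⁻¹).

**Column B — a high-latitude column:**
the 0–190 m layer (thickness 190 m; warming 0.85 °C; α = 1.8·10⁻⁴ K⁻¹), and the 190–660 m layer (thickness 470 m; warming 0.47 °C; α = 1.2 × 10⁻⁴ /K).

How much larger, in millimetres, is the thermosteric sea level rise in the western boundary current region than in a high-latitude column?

A Layer 1: 2 × 190 × 3.3×10⁻⁴ = 0.12540 m
A 0.61 × 170 × 2.3×10⁻⁴ = 0.023851 m
A total: 0.149251 m
B 1.8×10⁻⁴ × 0.85 × 190 = 0.02907 m
B Layer 2: 1.2×10⁻⁴ × 470 × 0.47 = 0.026508 m
B total: 0.055578 m
Difference: 0.149251 − 0.055578 = 0.093673 m

94 mm larger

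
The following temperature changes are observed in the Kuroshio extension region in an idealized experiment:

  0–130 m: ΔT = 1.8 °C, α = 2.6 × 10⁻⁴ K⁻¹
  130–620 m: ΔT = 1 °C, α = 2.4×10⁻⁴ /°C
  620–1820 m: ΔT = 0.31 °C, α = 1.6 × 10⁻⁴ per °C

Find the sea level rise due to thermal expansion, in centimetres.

Δh ≈ 24 cm

2.6×10⁻⁴ × 1.8 × 130 = 0.06084 m
130–620 m: 490 × 2.4×10⁻⁴ × 1 = 0.11760 m
Layer 3: 0.31 × 1.6×10⁻⁴ × 1200 = 0.05952 m
Δh = 0.06084 + 0.11760 + 0.05952 = 0.23796 m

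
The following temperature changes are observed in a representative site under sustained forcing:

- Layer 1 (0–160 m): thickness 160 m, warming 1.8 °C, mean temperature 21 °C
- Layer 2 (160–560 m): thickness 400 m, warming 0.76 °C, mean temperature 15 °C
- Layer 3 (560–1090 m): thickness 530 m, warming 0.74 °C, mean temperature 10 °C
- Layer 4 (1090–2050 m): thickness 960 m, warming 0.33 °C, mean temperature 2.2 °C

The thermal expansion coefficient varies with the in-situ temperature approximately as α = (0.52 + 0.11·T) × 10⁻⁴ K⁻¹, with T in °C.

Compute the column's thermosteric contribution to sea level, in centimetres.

Layer 1: α = (0.52 + 0.11×21)×10⁻⁴ = 2.83×10⁻⁴ K⁻¹
Layer 2: α = (0.52 + 0.11×15)×10⁻⁴ = 2.17×10⁻⁴ K⁻¹
Layer 3: α = (0.52 + 0.11×10)×10⁻⁴ = 1.62×10⁻⁴ K⁻¹
Layer 4: α = (0.52 + 0.11×2.2)×10⁻⁴ = 0.762×10⁻⁴ K⁻¹
0–160 m: 1.8 × 160 × 2.83×10⁻⁴ = 0.081504 m
Layer 2: 2.17×10⁻⁴ × 0.76 × 400 = 0.065968 m
1.62×10⁻⁴ × 530 × 0.74 = 0.0635364 m
0.762×10⁻⁴ × 0.33 × 960 = 0.02414016 m
Δh = 0.081504 + 0.065968 + 0.0635364 + 0.02414016 = 0.23514856 m ≈ 23.5 cm

Δh = 23.5 cm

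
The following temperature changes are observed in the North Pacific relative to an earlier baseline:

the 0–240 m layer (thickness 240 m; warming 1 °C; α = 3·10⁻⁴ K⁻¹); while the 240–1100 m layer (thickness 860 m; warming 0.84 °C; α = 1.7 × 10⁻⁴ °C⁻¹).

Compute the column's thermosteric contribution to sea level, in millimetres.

Layer 1: 240 × 3×10⁻⁴ × 1 = 0.07200 m
240–1100 m: 860 × 1.7×10⁻⁴ × 0.84 = 0.122808 m
Δh = 0.07200 + 0.122808 = 0.194808 m ≈ 195 mm

195 mm of thermosteric rise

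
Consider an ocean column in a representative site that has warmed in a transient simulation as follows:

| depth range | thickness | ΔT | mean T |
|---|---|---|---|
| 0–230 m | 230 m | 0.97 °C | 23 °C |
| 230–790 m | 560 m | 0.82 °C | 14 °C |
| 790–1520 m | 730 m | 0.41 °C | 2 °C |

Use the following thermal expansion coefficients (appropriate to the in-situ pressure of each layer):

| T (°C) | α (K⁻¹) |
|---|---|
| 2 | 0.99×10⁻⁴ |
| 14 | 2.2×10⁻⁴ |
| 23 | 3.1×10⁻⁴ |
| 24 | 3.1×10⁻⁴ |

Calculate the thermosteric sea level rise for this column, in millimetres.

Layer 1 at 23 °C → α = 3.1×10⁻⁴ K⁻¹
Layer 2 at 14 °C → α = 2.2×10⁻⁴ K⁻¹
Layer 3 at 2 °C → α = 0.99×10⁻⁴ K⁻¹
Layer 1: 0.97 × 230 × 3.1×10⁻⁴ = 0.069161 m
2.2×10⁻⁴ × 0.82 × 560 = 0.101024 m
0.99×10⁻⁴ × 0.41 × 730 = 0.0296307 m
Δh = 0.069161 + 0.101024 + 0.0296307 = 0.1998157 m ≈ 200 mm

200 mm of thermosteric rise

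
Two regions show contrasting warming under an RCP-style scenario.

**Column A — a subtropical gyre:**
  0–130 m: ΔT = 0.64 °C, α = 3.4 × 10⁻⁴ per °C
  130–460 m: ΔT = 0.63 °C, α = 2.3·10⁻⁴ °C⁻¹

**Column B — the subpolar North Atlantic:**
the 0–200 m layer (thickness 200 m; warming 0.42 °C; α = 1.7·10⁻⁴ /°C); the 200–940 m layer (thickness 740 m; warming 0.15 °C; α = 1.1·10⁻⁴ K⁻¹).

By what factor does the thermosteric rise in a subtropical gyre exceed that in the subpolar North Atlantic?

2.9

A 0.64 × 3.4×10⁻⁴ × 130 = 0.028288 m
A Layer 2: 0.63 × 2.3×10⁻⁴ × 330 = 0.047817 m
A total: 0.076105 m
B Layer 1: 0.42 × 200 × 1.7×10⁻⁴ = 0.01428 m
B 1.1×10⁻⁴ × 740 × 0.15 = 0.01221 m
B total: 0.02649 m
Ratio: 0.076105 / 0.02649 ≈ 2.873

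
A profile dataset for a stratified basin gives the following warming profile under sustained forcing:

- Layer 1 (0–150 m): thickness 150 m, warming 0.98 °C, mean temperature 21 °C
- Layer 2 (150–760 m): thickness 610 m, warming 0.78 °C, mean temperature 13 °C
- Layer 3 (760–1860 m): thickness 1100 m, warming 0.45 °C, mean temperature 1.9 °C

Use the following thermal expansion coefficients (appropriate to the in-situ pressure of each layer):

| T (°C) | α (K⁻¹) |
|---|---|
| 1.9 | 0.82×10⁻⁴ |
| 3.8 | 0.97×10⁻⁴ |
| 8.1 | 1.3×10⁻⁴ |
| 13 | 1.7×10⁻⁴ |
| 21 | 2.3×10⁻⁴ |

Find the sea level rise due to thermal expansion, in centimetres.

Layer 1 at 21 °C → α = 2.3×10⁻⁴ K⁻¹
Layer 2 at 13 °C → α = 1.7×10⁻⁴ K⁻¹
Layer 3 at 1.9 °C → α = 0.82×10⁻⁴ K⁻¹
Layer 1: 2.3×10⁻⁴ × 150 × 0.98 = 0.03381 m
Layer 2: 610 × 0.78 × 1.7×10⁻⁴ = 0.080886 m
Layer 3: 0.82×10⁻⁴ × 1100 × 0.45 = 0.04059 m
Δh = 0.03381 + 0.080886 + 0.04059 = 0.155286 m ≈ 15.5 cm

15.5 cm of thermosteric rise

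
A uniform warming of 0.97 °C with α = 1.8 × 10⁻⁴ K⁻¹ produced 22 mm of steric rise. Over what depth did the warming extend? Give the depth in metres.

126 m

H = Δh/(αΔT) = 0.022 / (1.8×10⁻⁴ × 0.97) ≈ 126.0 m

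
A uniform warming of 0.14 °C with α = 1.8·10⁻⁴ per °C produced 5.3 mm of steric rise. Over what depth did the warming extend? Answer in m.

H = Δh/(αΔT) = 0.0053 / (1.8×10⁻⁴ × 0.14) ≈ 210.3 m

about 210 m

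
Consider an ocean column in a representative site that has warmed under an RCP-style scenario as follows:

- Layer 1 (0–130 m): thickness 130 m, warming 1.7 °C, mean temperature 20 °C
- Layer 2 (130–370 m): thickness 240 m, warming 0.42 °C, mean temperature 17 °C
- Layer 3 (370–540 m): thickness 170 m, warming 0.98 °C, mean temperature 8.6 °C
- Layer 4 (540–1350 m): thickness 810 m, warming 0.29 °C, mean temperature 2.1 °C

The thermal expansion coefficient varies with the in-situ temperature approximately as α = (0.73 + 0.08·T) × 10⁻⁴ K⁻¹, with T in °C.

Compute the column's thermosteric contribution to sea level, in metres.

Layer 1: α = (0.73 + 0.08×20)×10⁻⁴ = 2.33×10⁻⁴ K⁻¹
Layer 2: α = (0.73 + 0.08×17)×10⁻⁴ = 2.09×10⁻⁴ K⁻¹
Layer 3: α = (0.73 + 0.08×8.6)×10⁻⁴ = 1.418×10⁻⁴ K⁻¹
Layer 4: α = (0.73 + 0.08×2.1)×10⁻⁴ = 0.898×10⁻⁴ K⁻¹
Layer 1: 2.33×10⁻⁴ × 1.7 × 130 = 0.051493 m
240 × 0.42 × 2.09×10⁻⁴ = 0.0210672 m
1.418×10⁻⁴ × 0.98 × 170 = 0.02362388 m
540–1350 m: 810 × 0.29 × 0.898×10⁻⁴ = 0.02109402 m
Δh = 0.051493 + 0.0210672 + 0.02362388 + 0.02109402 = 0.1172781 m

0.117 m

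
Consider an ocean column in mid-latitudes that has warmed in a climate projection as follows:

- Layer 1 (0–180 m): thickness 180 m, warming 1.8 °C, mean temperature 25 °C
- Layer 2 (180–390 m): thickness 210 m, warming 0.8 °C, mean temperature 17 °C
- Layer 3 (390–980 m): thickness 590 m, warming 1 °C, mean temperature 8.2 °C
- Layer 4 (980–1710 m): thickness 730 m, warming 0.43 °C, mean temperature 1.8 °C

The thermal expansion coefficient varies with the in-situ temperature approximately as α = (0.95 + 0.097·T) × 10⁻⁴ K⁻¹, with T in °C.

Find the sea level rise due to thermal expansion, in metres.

Layer 1: α = (0.95 + 0.097×25)×10⁻⁴ = 3.375×10⁻⁴ K⁻¹
Layer 2: α = (0.95 + 0.097×17)×10⁻⁴ = 2.599×10⁻⁴ K⁻¹
Layer 3: α = (0.95 + 0.097×8.2)×10⁻⁴ = 1.7454×10⁻⁴ K⁻¹
Layer 4: α = (0.95 + 0.097×1.8)×10⁻⁴ = 1.1246×10⁻⁴ K⁻¹
Layer 1: 3.375×10⁻⁴ × 1.8 × 180 = 0.10935 m
Layer 2: 0.8 × 2.599×10⁻⁴ × 210 = 0.0436632 m
590 × 1.7454×10⁻⁴ × 1 = 0.1029786 m
980–1710 m: 1.1246×10⁻⁴ × 0.43 × 730 = 0.035301194 m
Δh = 0.10935 + 0.0436632 + 0.1029786 + 0.035301194 = 0.291292994 m

about 0.291 m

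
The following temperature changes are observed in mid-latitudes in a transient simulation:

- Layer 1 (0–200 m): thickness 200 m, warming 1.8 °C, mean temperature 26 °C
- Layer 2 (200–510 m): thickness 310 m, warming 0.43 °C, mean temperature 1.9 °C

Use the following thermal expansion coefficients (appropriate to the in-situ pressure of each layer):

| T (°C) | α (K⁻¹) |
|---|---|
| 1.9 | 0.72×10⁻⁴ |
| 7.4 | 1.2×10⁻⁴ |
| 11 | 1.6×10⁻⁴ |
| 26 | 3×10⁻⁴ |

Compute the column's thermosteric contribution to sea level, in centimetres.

about 11.8 cm

Layer 1 at 26 °C → α = 3×10⁻⁴ K⁻¹
Layer 2 at 1.9 °C → α = 0.72×10⁻⁴ K⁻¹
Layer 1: 3×10⁻⁴ × 200 × 1.8 = 0.10800 m
Layer 2: 0.43 × 0.72×10⁻⁴ × 310 = 0.0095976 m
Δh = 0.10800 + 0.0095976 = 0.1175976 m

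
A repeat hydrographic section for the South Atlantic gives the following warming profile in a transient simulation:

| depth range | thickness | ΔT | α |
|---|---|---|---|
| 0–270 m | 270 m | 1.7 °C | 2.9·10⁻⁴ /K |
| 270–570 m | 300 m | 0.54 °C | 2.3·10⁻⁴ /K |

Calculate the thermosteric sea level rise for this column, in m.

Δh ≈ 0.17 m

Layer 1: 1.7 × 2.9×10⁻⁴ × 270 = 0.13311 m
270–570 m: 300 × 0.54 × 2.3×10⁻⁴ = 0.03726 m
Δh = 0.13311 + 0.03726 = 0.17037 m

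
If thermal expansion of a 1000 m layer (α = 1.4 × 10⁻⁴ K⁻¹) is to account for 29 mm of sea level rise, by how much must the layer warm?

ΔT = Δh/(αH) = 0.029 / (1.4×10⁻⁴ × 1000) ≈ 0.2071 K

0.21 K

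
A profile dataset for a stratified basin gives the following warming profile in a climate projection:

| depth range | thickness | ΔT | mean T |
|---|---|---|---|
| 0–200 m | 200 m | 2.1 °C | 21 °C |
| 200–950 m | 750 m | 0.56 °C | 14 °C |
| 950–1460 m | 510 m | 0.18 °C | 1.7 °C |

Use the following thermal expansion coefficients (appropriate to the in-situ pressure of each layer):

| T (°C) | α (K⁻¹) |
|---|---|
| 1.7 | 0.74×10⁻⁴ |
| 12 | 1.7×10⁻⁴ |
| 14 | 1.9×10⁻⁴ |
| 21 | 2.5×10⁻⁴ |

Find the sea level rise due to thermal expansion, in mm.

Layer 1 at 21 °C → α = 2.5×10⁻⁴ K⁻¹
Layer 2 at 14 °C → α = 1.9×10⁻⁴ K⁻¹
Layer 3 at 1.7 °C → α = 0.74×10⁻⁴ K⁻¹
0–200 m: 2.5×10⁻⁴ × 2.1 × 200 = 0.10500 m
Layer 2: 750 × 1.9×10⁻⁴ × 0.56 = 0.07980 m
Layer 3: 510 × 0.18 × 0.74×10⁻⁴ = 0.0067932 m
Δh = 0.10500 + 0.07980 + 0.0067932 = 0.1915932 m

Δh ≈ 192 mm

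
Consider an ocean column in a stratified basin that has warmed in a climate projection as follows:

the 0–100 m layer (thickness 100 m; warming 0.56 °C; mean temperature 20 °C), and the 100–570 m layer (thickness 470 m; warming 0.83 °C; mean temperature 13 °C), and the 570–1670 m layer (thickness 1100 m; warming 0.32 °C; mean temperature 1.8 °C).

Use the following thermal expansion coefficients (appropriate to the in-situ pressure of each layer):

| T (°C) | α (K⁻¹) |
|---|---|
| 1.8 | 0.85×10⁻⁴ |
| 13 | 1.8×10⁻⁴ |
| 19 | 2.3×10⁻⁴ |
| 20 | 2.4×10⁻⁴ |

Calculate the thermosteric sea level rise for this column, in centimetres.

Layer 1 at 20 °C → α = 2.4×10⁻⁴ K⁻¹
Layer 2 at 13 °C → α = 1.8×10⁻⁴ K⁻¹
Layer 3 at 1.8 °C → α = 0.85×10⁻⁴ K⁻¹
Layer 1: 2.4×10⁻⁴ × 100 × 0.56 = 0.01344 m
100–570 m: 1.8×10⁻⁴ × 0.83 × 470 = 0.070218 m
570–1670 m: 0.85×10⁻⁴ × 0.32 × 1100 = 0.02992 m
Δh = 0.01344 + 0.070218 + 0.02992 = 0.113578 m ≈ 11.4 cm

11.4 cm of thermosteric rise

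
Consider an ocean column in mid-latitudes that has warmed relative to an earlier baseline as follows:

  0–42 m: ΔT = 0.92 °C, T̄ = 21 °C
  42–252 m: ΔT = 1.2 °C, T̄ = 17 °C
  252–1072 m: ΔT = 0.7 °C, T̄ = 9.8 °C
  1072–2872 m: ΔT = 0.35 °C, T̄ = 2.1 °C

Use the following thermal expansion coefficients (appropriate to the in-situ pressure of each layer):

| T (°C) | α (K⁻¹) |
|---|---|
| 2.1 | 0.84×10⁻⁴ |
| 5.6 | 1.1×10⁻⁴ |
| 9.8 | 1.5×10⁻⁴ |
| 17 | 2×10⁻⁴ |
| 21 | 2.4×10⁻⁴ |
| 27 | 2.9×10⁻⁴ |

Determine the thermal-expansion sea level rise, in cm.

19.9 cm of thermosteric rise

Layer 1 at 21 °C → α = 2.4×10⁻⁴ K⁻¹
Layer 2 at 17 °C → α = 2×10⁻⁴ K⁻¹
Layer 3 at 9.8 °C → α = 1.5×10⁻⁴ K⁻¹
Layer 4 at 2.1 °C → α = 0.84×10⁻⁴ K⁻¹
42 × 0.92 × 2.4×10⁻⁴ = 0.0092736 m
Layer 2: 210 × 2×10⁻⁴ × 1.2 = 0.05040 m
0.7 × 820 × 1.5×10⁻⁴ = 0.08610 m
0.35 × 1800 × 0.84×10⁻⁴ = 0.05292 m
Δh = 0.0092736 + 0.05040 + 0.08610 + 0.05292 = 0.1986936 m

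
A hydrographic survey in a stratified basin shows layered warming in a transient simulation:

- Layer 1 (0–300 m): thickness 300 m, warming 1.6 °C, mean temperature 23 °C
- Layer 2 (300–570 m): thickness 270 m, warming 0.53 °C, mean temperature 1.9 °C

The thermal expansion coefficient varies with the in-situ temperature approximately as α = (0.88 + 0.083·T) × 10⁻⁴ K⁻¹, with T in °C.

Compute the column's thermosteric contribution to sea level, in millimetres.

149 mm of thermosteric rise

Layer 1: α = (0.88 + 0.083×23)×10⁻⁴ = 2.789×10⁻⁴ K⁻¹
Layer 2: α = (0.88 + 0.083×1.9)×10⁻⁴ = 1.0377×10⁻⁴ K⁻¹
1.6 × 2.789×10⁻⁴ × 300 = 0.133872 m
0.53 × 270 × 1.0377×10⁻⁴ = 0.014849487 m
Δh = 0.133872 + 0.014849487 = 0.148721487 m ≈ 149 mm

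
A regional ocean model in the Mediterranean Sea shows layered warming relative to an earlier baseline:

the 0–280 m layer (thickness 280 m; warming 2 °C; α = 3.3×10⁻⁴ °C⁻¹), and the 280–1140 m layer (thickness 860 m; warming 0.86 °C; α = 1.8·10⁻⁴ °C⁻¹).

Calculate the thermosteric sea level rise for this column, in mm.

318 mm of thermosteric rise

280 × 2 × 3.3×10⁻⁴ = 0.18480 m
0.86 × 860 × 1.8×10⁻⁴ = 0.133128 m
Δh = 0.18480 + 0.133128 = 0.317928 m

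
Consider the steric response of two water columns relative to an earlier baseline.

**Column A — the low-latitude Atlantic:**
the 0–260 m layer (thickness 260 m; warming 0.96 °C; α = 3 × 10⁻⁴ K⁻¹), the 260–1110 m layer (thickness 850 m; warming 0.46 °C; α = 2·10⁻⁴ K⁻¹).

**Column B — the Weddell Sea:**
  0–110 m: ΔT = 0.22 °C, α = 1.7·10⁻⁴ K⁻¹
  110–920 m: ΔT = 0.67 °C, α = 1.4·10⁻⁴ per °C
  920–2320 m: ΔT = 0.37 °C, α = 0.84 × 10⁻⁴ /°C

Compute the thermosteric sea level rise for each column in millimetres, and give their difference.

A 0–260 m: 0.96 × 3×10⁻⁴ × 260 = 0.07488 m
A 260–1110 m: 0.46 × 850 × 2×10⁻⁴ = 0.07820 m
A total: 0.15308 m
B 0–110 m: 0.22 × 1.7×10⁻⁴ × 110 = 0.004114 m
B 110–920 m: 810 × 0.67 × 1.4×10⁻⁴ = 0.075978 m
B 1400 × 0.37 × 0.84×10⁻⁴ = 0.043512 m
B total: 0.123604 m
Difference: 0.15308 − 0.123604 = 0.029476 m

Δh_A ≈ 153 mm, Δh_B ≈ 124 mm; difference ≈ 29.5 mm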